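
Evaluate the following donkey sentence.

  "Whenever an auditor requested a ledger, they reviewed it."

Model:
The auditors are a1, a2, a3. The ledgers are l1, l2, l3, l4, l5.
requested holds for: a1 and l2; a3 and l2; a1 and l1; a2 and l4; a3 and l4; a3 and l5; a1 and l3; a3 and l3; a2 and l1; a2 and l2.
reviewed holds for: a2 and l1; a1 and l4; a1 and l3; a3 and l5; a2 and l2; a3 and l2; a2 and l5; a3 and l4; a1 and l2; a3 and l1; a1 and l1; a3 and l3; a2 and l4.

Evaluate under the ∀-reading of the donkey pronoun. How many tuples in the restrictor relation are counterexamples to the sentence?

0

"it" takes "a ledger" as antecedent — a donkey pronoun bound across the clause boundary.
Strong reading: for every (a,l) with requested(a,l), reviewed(a,l).
Restrictor pairs: (a1,l1) ✓  (a1,l2) ✓  (a1,l3) ✓  (a2,l1) ✓  (a2,l2) ✓  (a2,l4) ✓  (a3,l2) ✓  (a3,l3) ✓  (a3,l4) ✓  (a3,l5) ✓
Counterexamples (restrictor pairs failing the scope): 0.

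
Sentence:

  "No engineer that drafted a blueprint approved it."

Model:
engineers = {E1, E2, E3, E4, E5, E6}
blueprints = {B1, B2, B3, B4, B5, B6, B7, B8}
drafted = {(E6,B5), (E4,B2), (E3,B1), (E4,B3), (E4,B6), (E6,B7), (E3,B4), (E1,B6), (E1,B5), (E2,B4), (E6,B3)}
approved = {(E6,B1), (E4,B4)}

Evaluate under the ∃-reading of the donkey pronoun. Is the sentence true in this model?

"it" takes "a blueprint" as antecedent — a donkey pronoun bound across the clause boundary.
Truth condition: for no (e,b) with drafted(e,b) does approved(e,b) hold.
Restrictor pairs — does the scope hold? (E1,B5):fails  (E1,B6):fails  (E2,B4):fails  (E3,B1):fails  (E3,B4):fails  (E4,B2):fails  (E4,B3):fails  (E4,B6):fails  (E6,B3):fails  (E6,B5):fails  (E6,B7):fails
Scope holds for no restrictor pair, so the sentence is true.

True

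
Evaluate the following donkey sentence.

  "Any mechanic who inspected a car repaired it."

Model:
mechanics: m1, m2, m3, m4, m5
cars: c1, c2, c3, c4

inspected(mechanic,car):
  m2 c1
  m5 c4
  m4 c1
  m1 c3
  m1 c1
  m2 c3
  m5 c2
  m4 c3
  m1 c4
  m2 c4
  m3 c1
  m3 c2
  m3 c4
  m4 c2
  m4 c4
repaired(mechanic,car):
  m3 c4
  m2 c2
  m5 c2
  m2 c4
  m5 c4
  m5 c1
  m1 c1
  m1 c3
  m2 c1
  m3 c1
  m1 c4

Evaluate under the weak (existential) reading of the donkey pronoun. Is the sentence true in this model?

"it" takes "a car" as antecedent — a donkey pronoun bound across the clause boundary.
Weak reading: every mechanic m with some inspected-car has at least one inspected-car c such that repaired(m,c).
Per mechanic: m1:✓  m2:✓  m3:✓  m4:✗  m5:✓
m4 has no witness among its inspected-cars.

False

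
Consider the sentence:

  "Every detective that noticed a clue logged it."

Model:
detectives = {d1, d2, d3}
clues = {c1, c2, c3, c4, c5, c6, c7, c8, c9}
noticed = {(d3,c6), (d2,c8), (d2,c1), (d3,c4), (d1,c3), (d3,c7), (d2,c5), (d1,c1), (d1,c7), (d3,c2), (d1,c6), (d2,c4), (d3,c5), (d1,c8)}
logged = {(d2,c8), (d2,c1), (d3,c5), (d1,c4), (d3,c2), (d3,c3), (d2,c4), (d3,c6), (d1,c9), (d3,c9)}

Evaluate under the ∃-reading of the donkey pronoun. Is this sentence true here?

"it" takes "a clue" as antecedent — a donkey pronoun bound across the clause boundary.
Weak reading: every detective d with some noticed-clue has at least one noticed-clue c such that logged(d,c).
Per detective: d1:✗  d2:✓  d3:✓
d1 has no witness among its noticed-clues.

False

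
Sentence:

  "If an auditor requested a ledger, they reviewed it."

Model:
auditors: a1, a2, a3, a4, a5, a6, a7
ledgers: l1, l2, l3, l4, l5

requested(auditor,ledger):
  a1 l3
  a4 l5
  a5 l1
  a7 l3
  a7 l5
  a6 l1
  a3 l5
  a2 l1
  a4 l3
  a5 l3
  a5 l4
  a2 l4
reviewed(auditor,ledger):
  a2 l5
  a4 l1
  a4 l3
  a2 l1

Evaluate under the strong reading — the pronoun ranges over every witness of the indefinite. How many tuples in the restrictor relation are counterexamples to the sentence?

10

"it" takes "a ledger" as antecedent — a donkey pronoun bound across the clause boundary.
Strong reading: for every (a,l) with requested(a,l), reviewed(a,l).
Restrictor pairs: (a1,l3) ✗  (a2,l1) ✓  (a2,l4) ✗  (a3,l5) ✗  (a4,l3) ✓  (a4,l5) ✗  (a5,l1) ✗  (a5,l3) ✗  (a5,l4) ✗  (a6,l1) ✗  (a7,l3) ✗  (a7,l5) ✗
Counterexamples (restrictor pairs failing the scope): 10.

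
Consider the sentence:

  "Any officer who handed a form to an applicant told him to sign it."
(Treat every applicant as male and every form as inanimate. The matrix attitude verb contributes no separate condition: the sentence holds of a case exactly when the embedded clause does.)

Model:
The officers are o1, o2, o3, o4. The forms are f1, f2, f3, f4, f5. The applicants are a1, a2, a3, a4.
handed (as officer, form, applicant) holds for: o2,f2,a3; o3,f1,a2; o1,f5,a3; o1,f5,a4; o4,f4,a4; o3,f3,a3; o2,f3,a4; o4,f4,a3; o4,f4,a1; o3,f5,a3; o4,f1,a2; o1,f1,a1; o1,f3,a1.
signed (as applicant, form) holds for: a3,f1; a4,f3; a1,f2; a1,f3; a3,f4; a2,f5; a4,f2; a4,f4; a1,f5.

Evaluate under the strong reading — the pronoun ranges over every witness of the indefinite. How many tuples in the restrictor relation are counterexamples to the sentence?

9

"him" takes "an applicant" as antecedent and "it" takes "a form"; both are donkey pronouns co-varying with the restrictor.
Strong reading: for every (o,f,a) with handed(o,f,a), signed(a,f).
Restrictor triples: (o1,f1,a1)→signed(a1,f1) ✗  (o1,f3,a1)→signed(a1,f3) ✓  (o1,f5,a3)→signed(a3,f5) ✗  (o1,f5,a4)→signed(a4,f5) ✗  (o2,f2,a3)→signed(a3,f2) ✗  (o2,f3,a4)→signed(a4,f3) ✓  (o3,f1,a2)→signed(a2,f1) ✗  (o3,f3,a3)→signed(a3,f3) ✗  (o3,f5,a3)→signed(a3,f5) ✗  (o4,f1,a2)→signed(a2,f1) ✗  (o4,f4,a1)→signed(a1,f4) ✗  (o4,f4,a3)→signed(a3,f4) ✓  (o4,f4,a4)→signed(a4,f4) ✓
Counterexamples (restrictor triples failing the scope): 9.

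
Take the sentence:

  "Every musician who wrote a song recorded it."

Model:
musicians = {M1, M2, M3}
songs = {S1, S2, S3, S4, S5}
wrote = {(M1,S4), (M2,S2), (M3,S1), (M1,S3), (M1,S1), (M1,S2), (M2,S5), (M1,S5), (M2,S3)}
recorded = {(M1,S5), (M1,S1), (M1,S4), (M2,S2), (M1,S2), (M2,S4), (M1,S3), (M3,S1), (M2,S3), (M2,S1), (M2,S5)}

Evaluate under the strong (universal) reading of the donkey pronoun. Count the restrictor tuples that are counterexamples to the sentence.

"it" takes "a song" as antecedent — a donkey pronoun bound across the clause boundary.
Strong reading: for every (m,s) with wrote(m,s), recorded(m,s).
Restrictor pairs: (M1,S1) ✓  (M1,S2) ✓  (M1,S3) ✓  (M1,S4) ✓  (M1,S5) ✓  (M2,S2) ✓  (M2,S3) ✓  (M2,S5) ✓  (M3,S1) ✓
Counterexamples (restrictor pairs failing the scope): 0.

0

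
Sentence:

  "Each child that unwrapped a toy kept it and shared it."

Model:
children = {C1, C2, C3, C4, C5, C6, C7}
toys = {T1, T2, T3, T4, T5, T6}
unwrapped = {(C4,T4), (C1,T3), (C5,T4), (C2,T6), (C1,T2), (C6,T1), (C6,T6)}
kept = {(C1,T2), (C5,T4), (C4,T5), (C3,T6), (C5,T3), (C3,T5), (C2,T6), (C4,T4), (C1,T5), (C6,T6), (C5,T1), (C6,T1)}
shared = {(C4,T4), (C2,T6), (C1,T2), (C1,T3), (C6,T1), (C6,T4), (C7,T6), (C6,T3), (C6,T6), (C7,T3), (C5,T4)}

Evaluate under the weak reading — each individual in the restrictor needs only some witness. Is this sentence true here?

"it" takes "a toy" as antecedent — a donkey pronoun bound across the clause boundary.
Weak reading: every child c with some unwrapped-toy has at least one unwrapped-toy t such that kept(c,t) ∧ shared(c,t).
Per child: C1:✓  C2:✓  C4:✓  C5:✓  C6:✓
Every child in the restrictor has a witness.

True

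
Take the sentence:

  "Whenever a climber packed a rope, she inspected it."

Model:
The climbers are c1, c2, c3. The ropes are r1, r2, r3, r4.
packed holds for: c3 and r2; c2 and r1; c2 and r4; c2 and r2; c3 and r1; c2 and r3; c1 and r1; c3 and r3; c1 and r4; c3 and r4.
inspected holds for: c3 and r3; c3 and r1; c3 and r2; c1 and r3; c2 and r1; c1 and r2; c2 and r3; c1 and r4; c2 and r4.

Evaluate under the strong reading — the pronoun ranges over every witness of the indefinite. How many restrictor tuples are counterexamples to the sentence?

3

"it" takes "a rope" as antecedent — a donkey pronoun bound across the clause boundary.
Strong reading: for every (c,r) with packed(c,r), inspected(c,r).
Restrictor pairs: (c1,r1) ✗  (c1,r4) ✓  (c2,r1) ✓  (c2,r2) ✗  (c2,r3) ✓  (c2,r4) ✓  (c3,r1) ✓  (c3,r2) ✓  (c3,r3) ✓  (c3,r4) ✗
Counterexamples (restrictor pairs failing the scope): 3.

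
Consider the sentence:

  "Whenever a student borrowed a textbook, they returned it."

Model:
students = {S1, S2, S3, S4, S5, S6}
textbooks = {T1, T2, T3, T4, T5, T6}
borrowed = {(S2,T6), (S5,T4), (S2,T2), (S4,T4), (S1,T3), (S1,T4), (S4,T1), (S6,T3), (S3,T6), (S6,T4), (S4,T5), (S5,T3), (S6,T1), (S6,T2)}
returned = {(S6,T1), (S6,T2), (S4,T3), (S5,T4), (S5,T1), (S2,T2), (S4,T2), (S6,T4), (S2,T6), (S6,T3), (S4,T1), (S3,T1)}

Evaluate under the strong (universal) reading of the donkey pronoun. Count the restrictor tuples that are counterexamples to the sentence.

6

"it" takes "a textbook" as antecedent — a donkey pronoun bound across the clause boundary.
Strong reading: for every (s,t) with borrowed(s,t), returned(s,t).
Restrictor pairs: (S1,T3) ✗  (S1,T4) ✗  (S2,T2) ✓  (S2,T6) ✓  (S3,T6) ✗  (S4,T1) ✓  (S4,T4) ✗  (S4,T5) ✗  (S5,T3) ✗  (S5,T4) ✓  (S6,T1) ✓  (S6,T2) ✓  (S6,T3) ✓  (S6,T4) ✓
Counterexamples (restrictor pairs failing the scope): 6.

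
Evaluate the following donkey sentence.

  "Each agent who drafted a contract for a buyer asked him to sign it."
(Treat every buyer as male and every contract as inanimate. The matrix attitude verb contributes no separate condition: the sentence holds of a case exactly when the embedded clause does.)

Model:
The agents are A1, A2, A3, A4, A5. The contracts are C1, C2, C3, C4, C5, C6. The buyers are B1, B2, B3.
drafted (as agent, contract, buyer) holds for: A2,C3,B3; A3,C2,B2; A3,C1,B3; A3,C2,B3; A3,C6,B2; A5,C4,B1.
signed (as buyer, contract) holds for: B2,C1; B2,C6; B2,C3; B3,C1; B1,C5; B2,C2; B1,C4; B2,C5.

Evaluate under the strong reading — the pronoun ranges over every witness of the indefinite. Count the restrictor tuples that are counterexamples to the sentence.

2

"him" takes "a buyer" as antecedent and "it" takes "a contract"; both are donkey pronouns co-varying with the restrictor.
Strong reading: for every (a,c,b) with drafted(a,c,b), signed(b,c).
Restrictor triples: (A2,C3,B3)→signed(B3,C3) ✗  (A3,C1,B3)→signed(B3,C1) ✓  (A3,C2,B2)→signed(B2,C2) ✓  (A3,C2,B3)→signed(B3,C2) ✗  (A3,C6,B2)→signed(B2,C6) ✓  (A5,C4,B1)→signed(B1,C4) ✓
Counterexamples (restrictor triples failing the scope): 2.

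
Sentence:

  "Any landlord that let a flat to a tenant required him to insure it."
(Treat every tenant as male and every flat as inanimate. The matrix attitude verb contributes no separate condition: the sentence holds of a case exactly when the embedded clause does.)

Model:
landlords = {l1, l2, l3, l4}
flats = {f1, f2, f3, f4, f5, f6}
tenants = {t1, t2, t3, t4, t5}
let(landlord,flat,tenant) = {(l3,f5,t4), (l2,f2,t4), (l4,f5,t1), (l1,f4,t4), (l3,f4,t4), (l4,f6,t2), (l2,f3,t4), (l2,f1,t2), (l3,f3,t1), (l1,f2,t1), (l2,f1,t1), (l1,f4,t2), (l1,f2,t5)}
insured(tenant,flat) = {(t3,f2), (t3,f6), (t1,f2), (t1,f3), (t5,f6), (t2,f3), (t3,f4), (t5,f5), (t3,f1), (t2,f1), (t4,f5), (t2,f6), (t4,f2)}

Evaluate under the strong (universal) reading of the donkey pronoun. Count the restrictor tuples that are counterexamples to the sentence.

"him" takes "a tenant" as antecedent and "it" takes "a flat"; both are donkey pronouns co-varying with the restrictor.
Strong reading: for every (l,f,t) with let(l,f,t), insured(t,f).
Restrictor triples: (l1,f2,t1)→insured(t1,f2) ✓  (l1,f2,t5)→insured(t5,f2) ✗  (l1,f4,t2)→insured(t2,f4) ✗  (l1,f4,t4)→insured(t4,f4) ✗  (l2,f1,t1)→insured(t1,f1) ✗  (l2,f1,t2)→insured(t2,f1) ✓  (l2,f2,t4)→insured(t4,f2) ✓  (l2,f3,t4)→insured(t4,f3) ✗  (l3,f3,t1)→insured(t1,f3) ✓  (l3,f4,t4)→insured(t4,f4) ✗  (l3,f5,t4)→insured(t4,f5) ✓  (l4,f5,t1)→insured(t1,f5) ✗  (l4,f6,t2)→insured(t2,f6) ✓
Counterexamples (restrictor triples failing the scope): 7.

7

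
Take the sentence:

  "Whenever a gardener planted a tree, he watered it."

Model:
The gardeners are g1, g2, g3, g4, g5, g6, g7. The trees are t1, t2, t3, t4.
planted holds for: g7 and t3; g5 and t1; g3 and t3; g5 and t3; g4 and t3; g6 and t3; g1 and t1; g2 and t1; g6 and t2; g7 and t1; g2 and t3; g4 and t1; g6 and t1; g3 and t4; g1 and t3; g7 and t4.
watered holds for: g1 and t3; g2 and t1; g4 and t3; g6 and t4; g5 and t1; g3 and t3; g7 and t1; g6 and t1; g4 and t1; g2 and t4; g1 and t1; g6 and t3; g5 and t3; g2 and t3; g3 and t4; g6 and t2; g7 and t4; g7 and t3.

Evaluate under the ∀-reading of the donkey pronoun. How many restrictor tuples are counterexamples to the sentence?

0

"it" takes "a tree" as antecedent — a donkey pronoun bound across the clause boundary.
Strong reading: for every (g,t) with planted(g,t), watered(g,t).
Restrictor pairs: (g1,t1) ✓  (g1,t3) ✓  (g2,t1) ✓  (g2,t3) ✓  (g3,t3) ✓  (g3,t4) ✓  (g4,t1) ✓  (g4,t3) ✓  (g5,t1) ✓  (g5,t3) ✓  (g6,t1) ✓  (g6,t2) ✓  (g6,t3) ✓  (g7,t1) ✓  (g7,t3) ✓  (g7,t4) ✓
Counterexamples (restrictor pairs failing the scope): 0.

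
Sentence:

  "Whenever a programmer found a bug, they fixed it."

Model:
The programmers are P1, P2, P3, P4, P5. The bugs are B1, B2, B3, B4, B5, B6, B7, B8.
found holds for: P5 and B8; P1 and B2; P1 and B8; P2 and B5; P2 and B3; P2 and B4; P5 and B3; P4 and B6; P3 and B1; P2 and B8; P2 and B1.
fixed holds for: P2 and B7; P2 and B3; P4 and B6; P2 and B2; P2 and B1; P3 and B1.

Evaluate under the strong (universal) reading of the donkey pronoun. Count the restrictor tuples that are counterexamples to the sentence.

"it" takes "a bug" as antecedent — a donkey pronoun bound across the clause boundary.
Strong reading: for every (p,b) with found(p,b), fixed(p,b).
Restrictor pairs: (P1,B2) ✗  (P1,B8) ✗  (P2,B1) ✓  (P2,B3) ✓  (P2,B4) ✗  (P2,B5) ✗  (P2,B8) ✗  (P3,B1) ✓  (P4,B6) ✓  (P5,B3) ✗  (P5,B8) ✗
Counterexamples (restrictor pairs failing the scope): 7.

7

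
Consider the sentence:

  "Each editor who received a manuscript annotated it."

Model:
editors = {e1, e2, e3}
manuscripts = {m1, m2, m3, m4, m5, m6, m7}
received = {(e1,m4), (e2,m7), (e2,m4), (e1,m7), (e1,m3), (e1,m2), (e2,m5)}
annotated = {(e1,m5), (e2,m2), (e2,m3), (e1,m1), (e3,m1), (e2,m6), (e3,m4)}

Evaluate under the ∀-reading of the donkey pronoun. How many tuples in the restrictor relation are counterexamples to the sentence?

7

"it" takes "a manuscript" as antecedent — a donkey pronoun bound across the clause boundary.
Strong reading: for every (e,m) with received(e,m), annotated(e,m).
Restrictor pairs: (e1,m2) ✗  (e1,m3) ✗  (e1,m4) ✗  (e1,m7) ✗  (e2,m4) ✗  (e2,m5) ✗  (e2,m7) ✗
Counterexamples (restrictor pairs failing the scope): 7.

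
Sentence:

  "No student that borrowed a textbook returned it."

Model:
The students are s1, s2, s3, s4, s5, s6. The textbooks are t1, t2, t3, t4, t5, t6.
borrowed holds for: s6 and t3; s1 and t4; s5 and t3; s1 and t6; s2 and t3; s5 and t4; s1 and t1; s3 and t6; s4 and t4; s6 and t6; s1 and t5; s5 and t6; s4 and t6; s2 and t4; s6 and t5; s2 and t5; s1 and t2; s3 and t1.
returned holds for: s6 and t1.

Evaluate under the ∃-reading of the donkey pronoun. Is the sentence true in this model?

True

"it" takes "a textbook" as antecedent — a donkey pronoun bound across the clause boundary.
Truth condition: for no (s,t) with borrowed(s,t) does returned(s,t) hold.
Restrictor pairs — does the scope hold? (s1,t1):fails  (s1,t2):fails  (s1,t4):fails  (s1,t5):fails  (s1,t6):fails  (s2,t3):fails  (s2,t4):fails  (s2,t5):fails  (s3,t1):fails  (s3,t6):fails  (s4,t4):fails  (s4,t6):fails  (s5,t3):fails  (s5,t4):fails  (s5,t6):fails  (s6,t3):fails  (s6,t5):fails  (s6,t6):fails
Scope holds for no restrictor pair, so the sentence is true.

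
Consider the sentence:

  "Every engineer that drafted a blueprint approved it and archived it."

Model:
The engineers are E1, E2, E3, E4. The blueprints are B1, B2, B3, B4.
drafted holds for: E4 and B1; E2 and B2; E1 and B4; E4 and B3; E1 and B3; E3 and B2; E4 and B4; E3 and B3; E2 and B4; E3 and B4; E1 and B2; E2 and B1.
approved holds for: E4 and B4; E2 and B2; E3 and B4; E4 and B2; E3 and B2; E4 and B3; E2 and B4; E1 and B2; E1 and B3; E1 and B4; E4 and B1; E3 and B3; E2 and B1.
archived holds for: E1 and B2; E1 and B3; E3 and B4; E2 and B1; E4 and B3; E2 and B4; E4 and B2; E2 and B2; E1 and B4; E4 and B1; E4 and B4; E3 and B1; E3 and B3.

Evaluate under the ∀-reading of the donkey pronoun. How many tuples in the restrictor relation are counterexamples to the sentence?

"it" takes "a blueprint" as antecedent — a donkey pronoun bound across the clause boundary.
Strong reading: for every (e,b) with drafted(e,b), approved(e,b) ∧ archived(e,b).
Restrictor pairs: (E1,B2) ✓  (E1,B3) ✓  (E1,B4) ✓  (E2,B1) ✓  (E2,B2) ✓  (E2,B4) ✓  (E3,B2) ✗  (E3,B3) ✓  (E3,B4) ✓  (E4,B1) ✓  (E4,B3) ✓  (E4,B4) ✓
Counterexamples (restrictor pairs failing the scope): 1.

1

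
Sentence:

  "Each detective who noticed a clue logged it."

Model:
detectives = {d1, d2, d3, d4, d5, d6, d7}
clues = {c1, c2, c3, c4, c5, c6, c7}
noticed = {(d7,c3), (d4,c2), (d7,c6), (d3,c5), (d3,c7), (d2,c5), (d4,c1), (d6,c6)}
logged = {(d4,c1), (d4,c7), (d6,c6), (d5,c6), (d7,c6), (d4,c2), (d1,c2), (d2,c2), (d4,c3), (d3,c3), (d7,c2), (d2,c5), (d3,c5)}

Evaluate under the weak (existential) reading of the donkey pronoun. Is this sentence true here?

"it" takes "a clue" as antecedent — a donkey pronoun bound across the clause boundary.
Weak reading: every detective d with some noticed-clue has at least one noticed-clue c such that logged(d,c).
Per detective: d2:✓  d3:✓  d4:✓  d6:✓  d7:✓
Every detective in the restrictor has a witness.

True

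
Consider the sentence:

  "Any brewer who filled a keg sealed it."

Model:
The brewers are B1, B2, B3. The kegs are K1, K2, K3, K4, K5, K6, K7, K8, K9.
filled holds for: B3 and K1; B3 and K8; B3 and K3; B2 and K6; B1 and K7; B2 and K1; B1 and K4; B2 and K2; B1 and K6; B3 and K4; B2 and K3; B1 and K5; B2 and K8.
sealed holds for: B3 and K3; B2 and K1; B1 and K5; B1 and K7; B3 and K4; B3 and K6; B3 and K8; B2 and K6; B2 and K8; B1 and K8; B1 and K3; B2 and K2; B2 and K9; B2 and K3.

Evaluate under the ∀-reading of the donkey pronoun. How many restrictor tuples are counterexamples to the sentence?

"it" takes "a keg" as antecedent — a donkey pronoun bound across the clause boundary.
Strong reading: for every (b,k) with filled(b,k), sealed(b,k).
Restrictor pairs: (B1,K4) ✗  (B1,K5) ✓  (B1,K6) ✗  (B1,K7) ✓  (B2,K1) ✓  (B2,K2) ✓  (B2,K3) ✓  (B2,K6) ✓  (B2,K8) ✓  (B3,K1) ✗  (B3,K3) ✓  (B3,K4) ✓  (B3,K8) ✓
Counterexamples (restrictor pairs failing the scope): 3.

3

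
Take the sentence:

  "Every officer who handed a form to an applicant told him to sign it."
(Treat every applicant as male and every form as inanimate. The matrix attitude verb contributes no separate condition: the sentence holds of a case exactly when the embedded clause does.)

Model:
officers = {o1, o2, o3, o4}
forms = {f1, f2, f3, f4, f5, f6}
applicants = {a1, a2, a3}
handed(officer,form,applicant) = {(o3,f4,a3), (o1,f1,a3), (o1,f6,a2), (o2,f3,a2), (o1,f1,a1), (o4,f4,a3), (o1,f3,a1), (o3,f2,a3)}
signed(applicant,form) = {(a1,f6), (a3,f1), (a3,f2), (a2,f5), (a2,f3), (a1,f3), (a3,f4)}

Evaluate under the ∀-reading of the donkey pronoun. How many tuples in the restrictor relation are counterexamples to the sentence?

2

"him" takes "an applicant" as antecedent and "it" takes "a form"; both are donkey pronouns co-varying with the restrictor.
Strong reading: for every (o,f,a) with handed(o,f,a), signed(a,f).
Restrictor triples: (o1,f1,a1)→signed(a1,f1) ✗  (o1,f1,a3)→signed(a3,f1) ✓  (o1,f3,a1)→signed(a1,f3) ✓  (o1,f6,a2)→signed(a2,f6) ✗  (o2,f3,a2)→signed(a2,f3) ✓  (o3,f2,a3)→signed(a3,f2) ✓  (o3,f4,a3)→signed(a3,f4) ✓  (o4,f4,a3)→signed(a3,f4) ✓
Counterexamples (restrictor triples failing the scope): 2.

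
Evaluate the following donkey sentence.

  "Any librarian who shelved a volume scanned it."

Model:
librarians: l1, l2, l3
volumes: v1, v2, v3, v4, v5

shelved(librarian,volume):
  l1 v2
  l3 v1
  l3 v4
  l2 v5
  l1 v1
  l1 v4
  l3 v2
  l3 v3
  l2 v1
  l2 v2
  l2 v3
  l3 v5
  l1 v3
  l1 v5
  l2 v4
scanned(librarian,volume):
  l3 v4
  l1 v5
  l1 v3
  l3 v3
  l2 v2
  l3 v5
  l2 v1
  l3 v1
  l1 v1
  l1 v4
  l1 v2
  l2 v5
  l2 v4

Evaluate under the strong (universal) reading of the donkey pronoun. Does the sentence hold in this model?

False

"it" takes "a volume" as antecedent — a donkey pronoun bound across the clause boundary.
Strong reading: for every (l,v) with shelved(l,v), scanned(l,v).
Restrictor pairs: (l1,v1) ✓  (l1,v2) ✓  (l1,v3) ✓  (l1,v4) ✓  (l1,v5) ✓  (l2,v1) ✓  (l2,v2) ✓  (l2,v3) ✗  (l2,v4) ✓  (l2,v5) ✓  (l3,v1) ✓  (l3,v2) ✗  (l3,v3) ✓  (l3,v4) ✓  (l3,v5) ✓
Counterexample: (l2,v3) is in shelved but fails the scope.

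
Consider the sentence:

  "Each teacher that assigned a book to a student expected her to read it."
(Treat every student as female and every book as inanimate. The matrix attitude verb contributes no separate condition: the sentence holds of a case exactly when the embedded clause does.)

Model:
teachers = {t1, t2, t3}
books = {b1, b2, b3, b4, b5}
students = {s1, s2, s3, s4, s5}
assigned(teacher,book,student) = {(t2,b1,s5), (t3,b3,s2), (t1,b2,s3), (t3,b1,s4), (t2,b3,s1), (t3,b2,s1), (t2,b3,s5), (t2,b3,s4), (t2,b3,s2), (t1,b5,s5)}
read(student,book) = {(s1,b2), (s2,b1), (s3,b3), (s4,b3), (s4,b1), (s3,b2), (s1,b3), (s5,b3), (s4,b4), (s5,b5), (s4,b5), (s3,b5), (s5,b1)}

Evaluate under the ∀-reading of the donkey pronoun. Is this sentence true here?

False

"her" takes "a student" as antecedent and "it" takes "a book"; both are donkey pronouns co-varying with the restrictor.
Strong reading: for every (t,b,s) with assigned(t,b,s), read(s,b).
Restrictor triples: (t1,b2,s3)→read(s3,b2) ✓  (t1,b5,s5)→read(s5,b5) ✓  (t2,b1,s5)→read(s5,b1) ✓  (t2,b3,s1)→read(s1,b3) ✓  (t2,b3,s2)→read(s2,b3) ✗  (t2,b3,s4)→read(s4,b3) ✓  (t2,b3,s5)→read(s5,b3) ✓  (t3,b1,s4)→read(s4,b1) ✓  (t3,b2,s1)→read(s1,b2) ✓  (t3,b3,s2)→read(s2,b3) ✗
Counterexample: (t2,b3,s2) — read(s2,b3) does not hold.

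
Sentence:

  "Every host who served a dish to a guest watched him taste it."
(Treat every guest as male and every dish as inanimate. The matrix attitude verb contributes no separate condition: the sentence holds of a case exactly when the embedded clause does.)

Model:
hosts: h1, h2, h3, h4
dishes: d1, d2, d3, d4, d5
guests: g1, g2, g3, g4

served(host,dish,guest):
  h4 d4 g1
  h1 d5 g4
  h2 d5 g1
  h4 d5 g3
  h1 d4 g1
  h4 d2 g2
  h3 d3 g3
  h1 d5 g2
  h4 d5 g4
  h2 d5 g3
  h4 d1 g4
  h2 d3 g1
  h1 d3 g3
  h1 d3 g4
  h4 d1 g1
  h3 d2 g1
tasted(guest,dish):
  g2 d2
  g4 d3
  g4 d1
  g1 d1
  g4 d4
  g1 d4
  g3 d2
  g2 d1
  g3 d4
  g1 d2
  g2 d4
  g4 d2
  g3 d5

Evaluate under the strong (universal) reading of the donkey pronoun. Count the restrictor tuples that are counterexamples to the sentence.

7

"him" takes "a guest" as antecedent and "it" takes "a dish"; both are donkey pronouns co-varying with the restrictor.
Strong reading: for every (h,d,g) with served(h,d,g), tasted(g,d).
Restrictor triples: (h1,d3,g3)→tasted(g3,d3) ✗  (h1,d3,g4)→tasted(g4,d3) ✓  (h1,d4,g1)→tasted(g1,d4) ✓  (h1,d5,g2)→tasted(g2,d5) ✗  (h1,d5,g4)→tasted(g4,d5) ✗  (h2,d3,g1)→tasted(g1,d3) ✗  (h2,d5,g1)→tasted(g1,d5) ✗  (h2,d5,g3)→tasted(g3,d5) ✓  (h3,d2,g1)→tasted(g1,d2) ✓  (h3,d3,g3)→tasted(g3,d3) ✗  (h4,d1,g1)→tasted(g1,d1) ✓  (h4,d1,g4)→tasted(g4,d1) ✓  (h4,d2,g2)→tasted(g2,d2) ✓  (h4,d4,g1)→tasted(g1,d4) ✓  (h4,d5,g3)→tasted(g3,d5) ✓  (h4,d5,g4)→tasted(g4,d5) ✗
Counterexamples (restrictor triples failing the scope): 7.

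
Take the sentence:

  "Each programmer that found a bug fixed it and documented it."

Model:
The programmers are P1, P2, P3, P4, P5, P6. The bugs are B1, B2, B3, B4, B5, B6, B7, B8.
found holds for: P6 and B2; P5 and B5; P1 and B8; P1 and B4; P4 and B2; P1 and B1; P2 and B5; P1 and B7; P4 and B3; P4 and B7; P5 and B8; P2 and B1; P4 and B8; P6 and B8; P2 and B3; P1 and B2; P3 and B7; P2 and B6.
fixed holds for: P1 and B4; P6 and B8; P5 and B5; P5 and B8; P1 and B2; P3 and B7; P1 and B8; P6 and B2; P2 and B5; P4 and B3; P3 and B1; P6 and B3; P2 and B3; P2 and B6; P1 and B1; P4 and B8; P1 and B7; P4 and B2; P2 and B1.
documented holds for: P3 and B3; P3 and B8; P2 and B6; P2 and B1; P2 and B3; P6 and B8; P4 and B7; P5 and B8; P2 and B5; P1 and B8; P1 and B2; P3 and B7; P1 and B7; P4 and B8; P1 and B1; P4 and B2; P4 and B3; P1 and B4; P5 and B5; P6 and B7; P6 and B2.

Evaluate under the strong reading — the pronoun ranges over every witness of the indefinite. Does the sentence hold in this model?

"it" takes "a bug" as antecedent — a donkey pronoun bound across the clause boundary.
Strong reading: for every (p,b) with found(p,b), fixed(p,b) ∧ documented(p,b).
Restrictor pairs: (P1,B1) ✓  (P1,B2) ✓  (P1,B4) ✓  (P1,B7) ✓  (P1,B8) ✓  (P2,B1) ✓  (P2,B3) ✓  (P2,B5) ✓  (P2,B6) ✓  (P3,B7) ✓  (P4,B2) ✓  (P4,B3) ✓  (P4,B7) ✗  (P4,B8) ✓  (P5,B5) ✓  (P5,B8) ✓  (P6,B2) ✓  (P6,B8) ✓
Counterexample: (P4,B7) is in found but fails the scope.

False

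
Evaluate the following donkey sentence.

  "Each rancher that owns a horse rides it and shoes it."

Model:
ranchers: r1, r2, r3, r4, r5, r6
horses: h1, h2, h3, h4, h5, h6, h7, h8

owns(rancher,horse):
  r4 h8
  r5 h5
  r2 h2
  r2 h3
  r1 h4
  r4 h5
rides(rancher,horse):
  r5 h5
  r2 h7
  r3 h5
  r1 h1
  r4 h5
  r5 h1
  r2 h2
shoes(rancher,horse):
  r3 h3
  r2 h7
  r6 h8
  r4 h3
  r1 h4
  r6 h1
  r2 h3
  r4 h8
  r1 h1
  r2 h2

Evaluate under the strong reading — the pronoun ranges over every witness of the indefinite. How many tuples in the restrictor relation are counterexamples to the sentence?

5

"it" takes "a horse" as antecedent — a donkey pronoun bound across the clause boundary.
Strong reading: for every (r,h) with owns(r,h), rides(r,h) ∧ shoes(r,h).
Restrictor pairs: (r1,h4) ✗  (r2,h2) ✓  (r2,h3) ✗  (r4,h5) ✗  (r4,h8) ✗  (r5,h5) ✗
Counterexamples (restrictor pairs failing the scope): 5.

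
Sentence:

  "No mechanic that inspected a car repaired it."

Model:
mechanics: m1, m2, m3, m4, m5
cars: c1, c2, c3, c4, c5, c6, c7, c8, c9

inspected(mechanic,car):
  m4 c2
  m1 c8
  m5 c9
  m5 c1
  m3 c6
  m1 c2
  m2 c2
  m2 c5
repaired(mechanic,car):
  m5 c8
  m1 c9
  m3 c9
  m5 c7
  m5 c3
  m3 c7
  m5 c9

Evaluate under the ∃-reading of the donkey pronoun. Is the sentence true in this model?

False

"it" takes "a car" as antecedent — a donkey pronoun bound across the clause boundary.
Truth condition: for no (m,c) with inspected(m,c) does repaired(m,c) hold.
Restrictor pairs — does the scope hold? (m1,c2):fails  (m1,c8):fails  (m2,c2):fails  (m2,c5):fails  (m3,c6):fails  (m4,c2):fails  (m5,c1):fails  (m5,c9):holds
Scope holds for 1 pair(s), so the sentence is false.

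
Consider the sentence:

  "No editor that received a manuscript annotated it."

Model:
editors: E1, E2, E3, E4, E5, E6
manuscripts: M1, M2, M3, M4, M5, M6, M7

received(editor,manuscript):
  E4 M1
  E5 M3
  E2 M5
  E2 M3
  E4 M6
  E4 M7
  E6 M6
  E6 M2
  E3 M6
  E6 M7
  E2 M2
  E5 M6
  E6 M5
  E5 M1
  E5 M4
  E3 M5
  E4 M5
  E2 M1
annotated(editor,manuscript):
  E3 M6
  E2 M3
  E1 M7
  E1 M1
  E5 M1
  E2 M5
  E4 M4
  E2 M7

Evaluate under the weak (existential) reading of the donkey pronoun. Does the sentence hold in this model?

False

"it" takes "a manuscript" as antecedent — a donkey pronoun bound across the clause boundary.
Truth condition: for no (e,m) with received(e,m) does annotated(e,m) hold.
Restrictor pairs — does the scope hold? (E2,M1):fails  (E2,M2):fails  (E2,M3):holds  (E2,M5):holds  (E3,M5):fails  (E3,M6):holds  (E4,M1):fails  (E4,M5):fails  (E4,M6):fails  (E4,M7):fails  (E5,M1):holds  (E5,M3):fails  (E5,M4):fails  (E5,M6):fails  (E6,M2):fails  (E6,M5):fails  (E6,M6):fails  (E6,M7):fails
Scope holds for 4 pair(s), so the sentence is false.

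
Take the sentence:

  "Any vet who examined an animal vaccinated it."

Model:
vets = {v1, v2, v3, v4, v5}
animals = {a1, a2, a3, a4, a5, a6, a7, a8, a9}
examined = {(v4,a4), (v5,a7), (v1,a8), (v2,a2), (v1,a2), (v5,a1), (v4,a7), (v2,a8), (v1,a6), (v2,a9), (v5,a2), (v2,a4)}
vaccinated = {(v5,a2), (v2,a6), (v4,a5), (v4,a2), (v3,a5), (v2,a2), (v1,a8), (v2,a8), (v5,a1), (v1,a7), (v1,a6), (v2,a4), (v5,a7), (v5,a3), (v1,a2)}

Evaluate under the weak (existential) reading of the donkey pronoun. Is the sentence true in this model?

False

"it" takes "an animal" as antecedent — a donkey pronoun bound across the clause boundary.
Weak reading: every vet v with some examined-animal has at least one examined-animal a such that vaccinated(v,a).
Per vet: v1:✓  v2:✓  v4:✗  v5:✓
v4 has no witness among its examined-animals.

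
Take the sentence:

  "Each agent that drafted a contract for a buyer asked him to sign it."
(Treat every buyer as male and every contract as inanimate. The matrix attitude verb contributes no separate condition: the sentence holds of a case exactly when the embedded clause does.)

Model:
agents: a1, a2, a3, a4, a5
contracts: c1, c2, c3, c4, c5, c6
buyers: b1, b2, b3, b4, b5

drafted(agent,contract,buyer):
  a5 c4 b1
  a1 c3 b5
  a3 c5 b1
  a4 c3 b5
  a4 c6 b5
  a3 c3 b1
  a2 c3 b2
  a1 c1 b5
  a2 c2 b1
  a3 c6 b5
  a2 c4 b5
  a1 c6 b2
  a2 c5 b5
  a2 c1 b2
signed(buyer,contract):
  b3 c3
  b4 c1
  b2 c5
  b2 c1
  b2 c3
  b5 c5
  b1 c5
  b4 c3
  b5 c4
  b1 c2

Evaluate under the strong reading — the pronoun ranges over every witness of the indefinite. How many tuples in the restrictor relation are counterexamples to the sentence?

8

"him" takes "a buyer" as antecedent and "it" takes "a contract"; both are donkey pronouns co-varying with the restrictor.
Strong reading: for every (a,c,b) with drafted(a,c,b), signed(b,c).
Restrictor triples: (a1,c1,b5)→signed(b5,c1) ✗  (a1,c3,b5)→signed(b5,c3) ✗  (a1,c6,b2)→signed(b2,c6) ✗  (a2,c1,b2)→signed(b2,c1) ✓  (a2,c2,b1)→signed(b1,c2) ✓  (a2,c3,b2)→signed(b2,c3) ✓  (a2,c4,b5)→signed(b5,c4) ✓  (a2,c5,b5)→signed(b5,c5) ✓  (a3,c3,b1)→signed(b1,c3) ✗  (a3,c5,b1)→signed(b1,c5) ✓  (a3,c6,b5)→signed(b5,c6) ✗  (a4,c3,b5)→signed(b5,c3) ✗  (a4,c6,b5)→signed(b5,c6) ✗  (a5,c4,b1)→signed(b1,c4) ✗
Counterexamples (restrictor triples failing the scope): 8.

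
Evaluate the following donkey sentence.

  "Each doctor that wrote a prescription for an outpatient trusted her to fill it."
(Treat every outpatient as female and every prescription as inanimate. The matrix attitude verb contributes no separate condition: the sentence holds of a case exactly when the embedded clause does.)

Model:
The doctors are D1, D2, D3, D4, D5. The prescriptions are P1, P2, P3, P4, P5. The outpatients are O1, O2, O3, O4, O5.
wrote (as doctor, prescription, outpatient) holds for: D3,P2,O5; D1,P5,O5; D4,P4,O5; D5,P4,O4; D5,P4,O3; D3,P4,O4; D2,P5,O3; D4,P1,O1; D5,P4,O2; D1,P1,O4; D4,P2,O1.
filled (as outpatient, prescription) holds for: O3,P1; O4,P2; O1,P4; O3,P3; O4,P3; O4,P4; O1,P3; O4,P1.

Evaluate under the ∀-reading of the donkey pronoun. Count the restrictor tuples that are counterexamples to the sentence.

8

"her" takes "an outpatient" as antecedent and "it" takes "a prescription"; both are donkey pronouns co-varying with the restrictor.
Strong reading: for every (d,p,o) with wrote(d,p,o), filled(o,p).
Restrictor triples: (D1,P1,O4)→filled(O4,P1) ✓  (D1,P5,O5)→filled(O5,P5) ✗  (D2,P5,O3)→filled(O3,P5) ✗  (D3,P2,O5)→filled(O5,P2) ✗  (D3,P4,O4)→filled(O4,P4) ✓  (D4,P1,O1)→filled(O1,P1) ✗  (D4,P2,O1)→filled(O1,P2) ✗  (D4,P4,O5)→filled(O5,P4) ✗  (D5,P4,O2)→filled(O2,P4) ✗  (D5,P4,O3)→filled(O3,P4) ✗  (D5,P4,O4)→filled(O4,P4) ✓
Counterexamples (restrictor triples failing the scope): 8.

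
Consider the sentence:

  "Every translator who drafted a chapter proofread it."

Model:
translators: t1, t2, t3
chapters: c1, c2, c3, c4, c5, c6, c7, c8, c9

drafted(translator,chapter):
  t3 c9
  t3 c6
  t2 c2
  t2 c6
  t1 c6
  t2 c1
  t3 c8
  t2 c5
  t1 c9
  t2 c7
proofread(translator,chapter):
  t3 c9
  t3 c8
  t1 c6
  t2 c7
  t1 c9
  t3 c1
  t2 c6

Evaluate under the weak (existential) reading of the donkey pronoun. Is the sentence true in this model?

True

"it" takes "a chapter" as antecedent — a donkey pronoun bound across the clause boundary.
Weak reading: every translator t with some drafted-chapter has at least one drafted-chapter c such that proofread(t,c).
Per translator: t1:✓  t2:✓  t3:✓
Every translator in the restrictor has a witness.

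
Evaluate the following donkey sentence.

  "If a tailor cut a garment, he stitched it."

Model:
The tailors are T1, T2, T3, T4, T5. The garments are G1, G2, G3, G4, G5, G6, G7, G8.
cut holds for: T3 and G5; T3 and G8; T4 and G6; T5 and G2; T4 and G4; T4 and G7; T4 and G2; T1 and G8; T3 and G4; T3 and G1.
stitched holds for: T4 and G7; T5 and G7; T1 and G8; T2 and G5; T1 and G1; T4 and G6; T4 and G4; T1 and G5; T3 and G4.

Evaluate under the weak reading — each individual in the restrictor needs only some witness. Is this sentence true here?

"it" takes "a garment" as antecedent — a donkey pronoun bound across the clause boundary.
Weak reading: every tailor t with some cut-garment has at least one cut-garment g such that stitched(t,g).
Per tailor: T1:✓  T3:✓  T4:✓  T5:✗
T5 has no witness among its cut-garments.

False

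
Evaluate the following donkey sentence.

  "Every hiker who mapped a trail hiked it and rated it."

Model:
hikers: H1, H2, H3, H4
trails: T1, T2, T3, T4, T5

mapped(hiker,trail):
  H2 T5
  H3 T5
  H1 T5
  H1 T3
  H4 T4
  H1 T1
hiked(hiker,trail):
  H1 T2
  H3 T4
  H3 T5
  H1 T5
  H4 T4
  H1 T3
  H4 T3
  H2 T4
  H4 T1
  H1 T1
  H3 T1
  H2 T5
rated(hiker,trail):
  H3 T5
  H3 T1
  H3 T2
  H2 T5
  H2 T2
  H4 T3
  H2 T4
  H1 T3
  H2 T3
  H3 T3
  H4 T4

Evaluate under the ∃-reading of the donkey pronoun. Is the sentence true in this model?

"it" takes "a trail" as antecedent — a donkey pronoun bound across the clause boundary.
Weak reading: every hiker h with some mapped-trail has at least one mapped-trail t such that hiked(h,t) ∧ rated(h,t).
Per hiker: H1:✓  H2:✓  H3:✓  H4:✓
Every hiker in the restrictor has a witness.

True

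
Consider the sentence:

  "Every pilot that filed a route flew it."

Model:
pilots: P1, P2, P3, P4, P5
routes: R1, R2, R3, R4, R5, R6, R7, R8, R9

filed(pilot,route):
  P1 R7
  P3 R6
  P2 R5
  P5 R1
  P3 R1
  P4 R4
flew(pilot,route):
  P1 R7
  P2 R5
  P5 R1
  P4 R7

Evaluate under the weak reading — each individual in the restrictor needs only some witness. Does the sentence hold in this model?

False

"it" takes "a route" as antecedent — a donkey pronoun bound across the clause boundary.
Weak reading: every pilot p with some filed-route has at least one filed-route r such that flew(p,r).
Per pilot: P1:✓  P2:✓  P3:✗  P4:✗  P5:✓
P3 has no witness among its filed-routes.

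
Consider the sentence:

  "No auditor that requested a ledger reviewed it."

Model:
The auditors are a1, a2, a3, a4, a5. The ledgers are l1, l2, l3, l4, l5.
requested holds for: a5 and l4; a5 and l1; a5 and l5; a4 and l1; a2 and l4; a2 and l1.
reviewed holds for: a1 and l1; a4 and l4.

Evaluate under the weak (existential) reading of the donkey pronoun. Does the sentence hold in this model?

True

"it" takes "a ledger" as antecedent — a donkey pronoun bound across the clause boundary.
Truth condition: for no (a,l) with requested(a,l) does reviewed(a,l) hold.
Restrictor pairs — does the scope hold? (a2,l1):fails  (a2,l4):fails  (a4,l1):fails  (a5,l1):fails  (a5,l4):fails  (a5,l5):fails
Scope holds for no restrictor pair, so the sentence is true.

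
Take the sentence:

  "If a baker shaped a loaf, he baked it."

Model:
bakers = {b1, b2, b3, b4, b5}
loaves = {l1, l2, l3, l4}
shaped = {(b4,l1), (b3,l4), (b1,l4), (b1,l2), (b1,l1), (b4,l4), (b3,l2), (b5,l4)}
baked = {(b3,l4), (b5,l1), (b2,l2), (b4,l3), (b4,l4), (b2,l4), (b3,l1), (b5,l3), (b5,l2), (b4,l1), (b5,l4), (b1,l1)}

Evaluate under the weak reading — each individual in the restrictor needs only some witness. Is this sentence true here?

True

"it" takes "a loaf" as antecedent — a donkey pronoun bound across the clause boundary.
Weak reading: every baker b with some shaped-loaf has at least one shaped-loaf l such that baked(b,l).
Per baker: b1:✓  b3:✓  b4:✓  b5:✓
Every baker in the restrictor has a witness.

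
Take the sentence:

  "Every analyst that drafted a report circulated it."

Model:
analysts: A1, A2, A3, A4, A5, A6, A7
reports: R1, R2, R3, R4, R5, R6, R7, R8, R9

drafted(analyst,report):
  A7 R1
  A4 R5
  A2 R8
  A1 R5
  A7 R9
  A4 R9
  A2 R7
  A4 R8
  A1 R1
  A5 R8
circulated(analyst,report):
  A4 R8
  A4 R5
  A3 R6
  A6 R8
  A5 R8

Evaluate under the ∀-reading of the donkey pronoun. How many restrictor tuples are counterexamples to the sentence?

"it" takes "a report" as antecedent — a donkey pronoun bound across the clause boundary.
Strong reading: for every (a,r) with drafted(a,r), circulated(a,r).
Restrictor pairs: (A1,R1) ✗  (A1,R5) ✗  (A2,R7) ✗  (A2,R8) ✗  (A4,R5) ✓  (A4,R8) ✓  (A4,R9) ✗  (A5,R8) ✓  (A7,R1) ✗  (A7,R9) ✗
Counterexamples (restrictor pairs failing the scope): 7.

7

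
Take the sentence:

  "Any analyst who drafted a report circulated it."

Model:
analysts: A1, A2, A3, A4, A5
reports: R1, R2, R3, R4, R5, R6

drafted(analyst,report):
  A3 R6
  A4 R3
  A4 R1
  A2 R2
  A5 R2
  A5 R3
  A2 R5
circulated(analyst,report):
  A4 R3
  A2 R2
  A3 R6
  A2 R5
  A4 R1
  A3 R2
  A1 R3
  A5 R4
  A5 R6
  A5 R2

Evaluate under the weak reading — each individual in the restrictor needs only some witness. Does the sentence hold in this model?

"it" takes "a report" as antecedent — a donkey pronoun bound across the clause boundary.
Weak reading: every analyst a with some drafted-report has at least one drafted-report r such that circulated(a,r).
Per analyst: A2:✓  A3:✓  A4:✓  A5:✓
Every analyst in the restrictor has a witness.

True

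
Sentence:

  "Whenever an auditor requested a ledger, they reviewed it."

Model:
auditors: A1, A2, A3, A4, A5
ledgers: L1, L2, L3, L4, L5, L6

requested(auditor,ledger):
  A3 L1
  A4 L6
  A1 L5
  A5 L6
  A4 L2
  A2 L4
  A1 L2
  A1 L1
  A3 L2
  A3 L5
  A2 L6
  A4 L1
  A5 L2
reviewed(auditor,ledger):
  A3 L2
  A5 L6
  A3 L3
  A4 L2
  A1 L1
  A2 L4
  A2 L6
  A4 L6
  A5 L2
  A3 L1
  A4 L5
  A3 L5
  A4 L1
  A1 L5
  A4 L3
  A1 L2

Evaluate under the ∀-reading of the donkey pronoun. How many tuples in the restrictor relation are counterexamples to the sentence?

"it" takes "a ledger" as antecedent — a donkey pronoun bound across the clause boundary.
Strong reading: for every (a,l) with requested(a,l), reviewed(a,l).
Restrictor pairs: (A1,L1) ✓  (A1,L2) ✓  (A1,L5) ✓  (A2,L4) ✓  (A2,L6) ✓  (A3,L1) ✓  (A3,L2) ✓  (A3,L5) ✓  (A4,L1) ✓  (A4,L2) ✓  (A4,L6) ✓  (A5,L2) ✓  (A5,L6) ✓
Counterexamples (restrictor pairs failing the scope): 0.

0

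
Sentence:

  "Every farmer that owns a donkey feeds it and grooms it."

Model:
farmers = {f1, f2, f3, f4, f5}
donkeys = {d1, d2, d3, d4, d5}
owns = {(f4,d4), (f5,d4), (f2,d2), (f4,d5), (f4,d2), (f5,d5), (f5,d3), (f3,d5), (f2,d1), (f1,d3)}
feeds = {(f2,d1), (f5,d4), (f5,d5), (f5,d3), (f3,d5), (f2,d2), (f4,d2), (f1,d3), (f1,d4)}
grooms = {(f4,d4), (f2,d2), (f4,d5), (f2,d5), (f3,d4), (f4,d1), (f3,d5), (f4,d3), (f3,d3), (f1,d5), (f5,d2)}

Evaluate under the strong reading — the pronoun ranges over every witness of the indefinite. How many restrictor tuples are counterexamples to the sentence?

"it" takes "a donkey" as antecedent — a donkey pronoun bound across the clause boundary.
Strong reading: for every (f,d) with owns(f,d), feeds(f,d) ∧ grooms(f,d).
Restrictor pairs: (f1,d3) ✗  (f2,d1) ✗  (f2,d2) ✓  (f3,d5) ✓  (f4,d2) ✗  (f4,d4) ✗  (f4,d5) ✗  (f5,d3) ✗  (f5,d4) ✗  (f5,d5) ✗
Counterexamples (restrictor pairs failing the scope): 8.

8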